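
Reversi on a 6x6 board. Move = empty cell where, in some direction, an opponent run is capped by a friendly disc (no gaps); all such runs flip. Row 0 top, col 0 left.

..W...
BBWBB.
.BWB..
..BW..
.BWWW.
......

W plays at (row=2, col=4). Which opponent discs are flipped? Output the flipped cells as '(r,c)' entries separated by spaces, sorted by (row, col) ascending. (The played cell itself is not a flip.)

Dir NW: opp run (1,3) capped by W -> flip
Dir N: opp run (1,4), next='.' -> no flip
Dir NE: first cell '.' (not opp) -> no flip
Dir W: opp run (2,3) capped by W -> flip
Dir E: first cell '.' (not opp) -> no flip
Dir SW: first cell 'W' (not opp) -> no flip
Dir S: first cell '.' (not opp) -> no flip
Dir SE: first cell '.' (not opp) -> no flip

Answer: (1,3) (2,3)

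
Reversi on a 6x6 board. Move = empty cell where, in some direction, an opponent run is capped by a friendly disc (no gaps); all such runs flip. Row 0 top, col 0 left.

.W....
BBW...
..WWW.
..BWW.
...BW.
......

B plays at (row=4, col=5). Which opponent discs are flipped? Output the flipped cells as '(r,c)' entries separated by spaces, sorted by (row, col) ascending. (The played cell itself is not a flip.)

Dir NW: opp run (3,4) (2,3) (1,2) (0,1), next=edge -> no flip
Dir N: first cell '.' (not opp) -> no flip
Dir NE: edge -> no flip
Dir W: opp run (4,4) capped by B -> flip
Dir E: edge -> no flip
Dir SW: first cell '.' (not opp) -> no flip
Dir S: first cell '.' (not opp) -> no flip
Dir SE: edge -> no flip

Answer: (4,4)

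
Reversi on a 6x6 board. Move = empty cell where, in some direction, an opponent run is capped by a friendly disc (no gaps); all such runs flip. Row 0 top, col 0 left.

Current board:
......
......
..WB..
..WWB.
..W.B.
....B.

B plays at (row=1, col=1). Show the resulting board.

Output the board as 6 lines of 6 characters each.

Place B at (1,1); scan 8 dirs for brackets.
Dir NW: first cell '.' (not opp) -> no flip
Dir N: first cell '.' (not opp) -> no flip
Dir NE: first cell '.' (not opp) -> no flip
Dir W: first cell '.' (not opp) -> no flip
Dir E: first cell '.' (not opp) -> no flip
Dir SW: first cell '.' (not opp) -> no flip
Dir S: first cell '.' (not opp) -> no flip
Dir SE: opp run (2,2) (3,3) capped by B -> flip
All flips: (2,2) (3,3)

Answer: ......
.B....
..BB..
..WBB.
..W.B.
....B.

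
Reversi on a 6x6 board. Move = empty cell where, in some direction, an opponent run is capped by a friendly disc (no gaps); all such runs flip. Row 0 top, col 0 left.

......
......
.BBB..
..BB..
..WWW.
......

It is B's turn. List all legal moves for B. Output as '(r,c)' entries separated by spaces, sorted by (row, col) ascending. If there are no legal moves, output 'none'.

(3,1): no bracket -> illegal
(3,4): no bracket -> illegal
(3,5): no bracket -> illegal
(4,1): no bracket -> illegal
(4,5): no bracket -> illegal
(5,1): flips 1 -> legal
(5,2): flips 1 -> legal
(5,3): flips 1 -> legal
(5,4): flips 1 -> legal
(5,5): flips 1 -> legal

Answer: (5,1) (5,2) (5,3) (5,4) (5,5)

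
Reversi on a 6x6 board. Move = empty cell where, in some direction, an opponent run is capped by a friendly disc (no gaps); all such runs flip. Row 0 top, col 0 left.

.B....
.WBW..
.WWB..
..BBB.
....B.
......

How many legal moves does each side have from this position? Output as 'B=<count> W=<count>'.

-- B to move --
(0,0): flips 2 -> legal
(0,2): no bracket -> illegal
(0,3): flips 1 -> legal
(0,4): no bracket -> illegal
(1,0): flips 2 -> legal
(1,4): flips 1 -> legal
(2,0): flips 2 -> legal
(2,4): no bracket -> illegal
(3,0): flips 1 -> legal
(3,1): flips 2 -> legal
B mobility = 7
-- W to move --
(0,0): no bracket -> illegal
(0,2): flips 1 -> legal
(0,3): flips 1 -> legal
(1,0): no bracket -> illegal
(1,4): no bracket -> illegal
(2,4): flips 1 -> legal
(2,5): no bracket -> illegal
(3,1): no bracket -> illegal
(3,5): no bracket -> illegal
(4,1): no bracket -> illegal
(4,2): flips 1 -> legal
(4,3): flips 3 -> legal
(4,5): no bracket -> illegal
(5,3): no bracket -> illegal
(5,4): no bracket -> illegal
(5,5): flips 2 -> legal
W mobility = 6

Answer: B=7 W=6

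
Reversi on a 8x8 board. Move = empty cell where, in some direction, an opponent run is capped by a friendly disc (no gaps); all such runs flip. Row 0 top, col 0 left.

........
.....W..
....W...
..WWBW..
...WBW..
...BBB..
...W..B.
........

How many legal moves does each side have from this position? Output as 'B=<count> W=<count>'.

-- B to move --
(0,4): no bracket -> illegal
(0,5): no bracket -> illegal
(0,6): no bracket -> illegal
(1,3): no bracket -> illegal
(1,4): flips 1 -> legal
(1,6): no bracket -> illegal
(2,1): flips 2 -> legal
(2,2): flips 1 -> legal
(2,3): flips 2 -> legal
(2,5): flips 2 -> legal
(2,6): flips 1 -> legal
(3,1): flips 2 -> legal
(3,6): flips 2 -> legal
(4,1): no bracket -> illegal
(4,2): flips 1 -> legal
(4,6): flips 1 -> legal
(5,2): flips 1 -> legal
(5,6): flips 1 -> legal
(6,2): no bracket -> illegal
(6,4): no bracket -> illegal
(7,2): flips 1 -> legal
(7,3): flips 1 -> legal
(7,4): no bracket -> illegal
B mobility = 14
-- W to move --
(2,3): flips 1 -> legal
(2,5): flips 1 -> legal
(4,2): no bracket -> illegal
(4,6): no bracket -> illegal
(5,2): no bracket -> illegal
(5,6): no bracket -> illegal
(5,7): no bracket -> illegal
(6,2): flips 2 -> legal
(6,4): flips 3 -> legal
(6,5): flips 2 -> legal
(6,7): no bracket -> illegal
(7,5): no bracket -> illegal
(7,6): no bracket -> illegal
(7,7): flips 3 -> legal
W mobility = 6

Answer: B=14 W=6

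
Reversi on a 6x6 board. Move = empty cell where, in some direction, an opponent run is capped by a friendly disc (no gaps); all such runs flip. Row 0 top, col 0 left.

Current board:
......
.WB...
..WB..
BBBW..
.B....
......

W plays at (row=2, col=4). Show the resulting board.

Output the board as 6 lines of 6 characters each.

Answer: ......
.WB...
..WWW.
BBBW..
.B....
......

Derivation:
Place W at (2,4); scan 8 dirs for brackets.
Dir NW: first cell '.' (not opp) -> no flip
Dir N: first cell '.' (not opp) -> no flip
Dir NE: first cell '.' (not opp) -> no flip
Dir W: opp run (2,3) capped by W -> flip
Dir E: first cell '.' (not opp) -> no flip
Dir SW: first cell 'W' (not opp) -> no flip
Dir S: first cell '.' (not opp) -> no flip
Dir SE: first cell '.' (not opp) -> no flip
All flips: (2,3)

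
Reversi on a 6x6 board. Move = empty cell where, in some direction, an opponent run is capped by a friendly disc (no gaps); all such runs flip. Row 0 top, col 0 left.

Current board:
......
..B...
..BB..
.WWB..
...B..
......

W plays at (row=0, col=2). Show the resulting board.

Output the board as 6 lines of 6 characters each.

Place W at (0,2); scan 8 dirs for brackets.
Dir NW: edge -> no flip
Dir N: edge -> no flip
Dir NE: edge -> no flip
Dir W: first cell '.' (not opp) -> no flip
Dir E: first cell '.' (not opp) -> no flip
Dir SW: first cell '.' (not opp) -> no flip
Dir S: opp run (1,2) (2,2) capped by W -> flip
Dir SE: first cell '.' (not opp) -> no flip
All flips: (1,2) (2,2)

Answer: ..W...
..W...
..WB..
.WWB..
...B..
......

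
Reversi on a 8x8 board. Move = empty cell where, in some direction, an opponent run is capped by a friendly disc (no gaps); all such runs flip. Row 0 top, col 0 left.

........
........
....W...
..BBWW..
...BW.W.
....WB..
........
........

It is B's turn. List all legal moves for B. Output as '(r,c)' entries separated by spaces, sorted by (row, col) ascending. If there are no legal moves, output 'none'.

Answer: (1,5) (2,5) (3,6) (3,7) (4,5) (5,3) (6,5)

Derivation:
(1,3): no bracket -> illegal
(1,4): no bracket -> illegal
(1,5): flips 1 -> legal
(2,3): no bracket -> illegal
(2,5): flips 1 -> legal
(2,6): no bracket -> illegal
(3,6): flips 2 -> legal
(3,7): flips 1 -> legal
(4,5): flips 1 -> legal
(4,7): no bracket -> illegal
(5,3): flips 1 -> legal
(5,6): no bracket -> illegal
(5,7): no bracket -> illegal
(6,3): no bracket -> illegal
(6,4): no bracket -> illegal
(6,5): flips 1 -> legal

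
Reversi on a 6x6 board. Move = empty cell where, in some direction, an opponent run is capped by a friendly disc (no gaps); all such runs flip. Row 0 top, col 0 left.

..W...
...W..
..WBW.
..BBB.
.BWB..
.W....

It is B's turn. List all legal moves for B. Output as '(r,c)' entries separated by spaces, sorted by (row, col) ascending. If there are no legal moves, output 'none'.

(0,1): no bracket -> illegal
(0,3): flips 1 -> legal
(0,4): no bracket -> illegal
(1,1): flips 1 -> legal
(1,2): flips 1 -> legal
(1,4): flips 1 -> legal
(1,5): flips 1 -> legal
(2,1): flips 1 -> legal
(2,5): flips 1 -> legal
(3,1): no bracket -> illegal
(3,5): no bracket -> illegal
(4,0): no bracket -> illegal
(5,0): no bracket -> illegal
(5,2): flips 1 -> legal
(5,3): no bracket -> illegal

Answer: (0,3) (1,1) (1,2) (1,4) (1,5) (2,1) (2,5) (5,2)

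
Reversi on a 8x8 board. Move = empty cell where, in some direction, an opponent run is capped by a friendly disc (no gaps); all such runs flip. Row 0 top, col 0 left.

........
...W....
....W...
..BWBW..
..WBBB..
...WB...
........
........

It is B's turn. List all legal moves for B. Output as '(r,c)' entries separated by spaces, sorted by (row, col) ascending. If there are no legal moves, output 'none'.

Answer: (1,4) (2,2) (2,3) (2,5) (2,6) (3,6) (4,1) (5,2) (6,2) (6,3)

Derivation:
(0,2): no bracket -> illegal
(0,3): no bracket -> illegal
(0,4): no bracket -> illegal
(1,2): no bracket -> illegal
(1,4): flips 1 -> legal
(1,5): no bracket -> illegal
(2,2): flips 1 -> legal
(2,3): flips 1 -> legal
(2,5): flips 1 -> legal
(2,6): flips 1 -> legal
(3,1): no bracket -> illegal
(3,6): flips 1 -> legal
(4,1): flips 1 -> legal
(4,6): no bracket -> illegal
(5,1): no bracket -> illegal
(5,2): flips 2 -> legal
(6,2): flips 1 -> legal
(6,3): flips 1 -> legal
(6,4): no bracket -> illegal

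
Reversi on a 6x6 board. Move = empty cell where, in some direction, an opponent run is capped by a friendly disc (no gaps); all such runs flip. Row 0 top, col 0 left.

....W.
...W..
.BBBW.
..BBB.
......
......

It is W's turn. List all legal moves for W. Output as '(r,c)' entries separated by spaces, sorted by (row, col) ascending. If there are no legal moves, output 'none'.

(1,0): no bracket -> illegal
(1,1): no bracket -> illegal
(1,2): no bracket -> illegal
(1,4): no bracket -> illegal
(2,0): flips 3 -> legal
(2,5): no bracket -> illegal
(3,0): no bracket -> illegal
(3,1): flips 1 -> legal
(3,5): no bracket -> illegal
(4,1): no bracket -> illegal
(4,2): flips 1 -> legal
(4,3): flips 2 -> legal
(4,4): flips 1 -> legal
(4,5): no bracket -> illegal

Answer: (2,0) (3,1) (4,2) (4,3) (4,4)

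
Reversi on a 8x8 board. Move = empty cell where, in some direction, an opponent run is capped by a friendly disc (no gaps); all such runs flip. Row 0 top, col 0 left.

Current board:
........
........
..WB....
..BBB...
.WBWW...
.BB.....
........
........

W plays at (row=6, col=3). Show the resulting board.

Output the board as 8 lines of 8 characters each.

Answer: ........
........
..WB....
..BBB...
.WBWW...
.BW.....
...W....
........

Derivation:
Place W at (6,3); scan 8 dirs for brackets.
Dir NW: opp run (5,2) capped by W -> flip
Dir N: first cell '.' (not opp) -> no flip
Dir NE: first cell '.' (not opp) -> no flip
Dir W: first cell '.' (not opp) -> no flip
Dir E: first cell '.' (not opp) -> no flip
Dir SW: first cell '.' (not opp) -> no flip
Dir S: first cell '.' (not opp) -> no flip
Dir SE: first cell '.' (not opp) -> no flip
All flips: (5,2)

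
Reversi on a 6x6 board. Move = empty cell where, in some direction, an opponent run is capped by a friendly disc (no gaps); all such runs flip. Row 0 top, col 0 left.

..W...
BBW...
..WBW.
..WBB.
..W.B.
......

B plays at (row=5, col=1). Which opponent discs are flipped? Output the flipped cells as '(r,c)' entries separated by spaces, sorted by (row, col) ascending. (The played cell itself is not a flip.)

Answer: (4,2)

Derivation:
Dir NW: first cell '.' (not opp) -> no flip
Dir N: first cell '.' (not opp) -> no flip
Dir NE: opp run (4,2) capped by B -> flip
Dir W: first cell '.' (not opp) -> no flip
Dir E: first cell '.' (not opp) -> no flip
Dir SW: edge -> no flip
Dir S: edge -> no flip
Dir SE: edge -> no flip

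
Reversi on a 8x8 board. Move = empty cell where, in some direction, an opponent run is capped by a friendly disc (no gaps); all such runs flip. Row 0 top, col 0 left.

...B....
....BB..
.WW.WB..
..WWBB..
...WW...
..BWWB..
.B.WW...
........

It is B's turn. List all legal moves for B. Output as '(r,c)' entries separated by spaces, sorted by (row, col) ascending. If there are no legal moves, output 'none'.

(1,0): no bracket -> illegal
(1,1): flips 3 -> legal
(1,2): no bracket -> illegal
(1,3): flips 1 -> legal
(2,0): no bracket -> illegal
(2,3): flips 1 -> legal
(3,0): no bracket -> illegal
(3,1): flips 2 -> legal
(4,1): no bracket -> illegal
(4,2): flips 2 -> legal
(4,5): no bracket -> illegal
(6,2): flips 2 -> legal
(6,5): no bracket -> illegal
(7,2): no bracket -> illegal
(7,3): flips 1 -> legal
(7,4): flips 4 -> legal
(7,5): no bracket -> illegal

Answer: (1,1) (1,3) (2,3) (3,1) (4,2) (6,2) (7,3) (7,4)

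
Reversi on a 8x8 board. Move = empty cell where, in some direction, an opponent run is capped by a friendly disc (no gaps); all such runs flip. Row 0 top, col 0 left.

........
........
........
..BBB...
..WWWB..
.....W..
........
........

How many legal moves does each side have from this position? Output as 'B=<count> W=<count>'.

-- B to move --
(3,1): no bracket -> illegal
(3,5): no bracket -> illegal
(4,1): flips 3 -> legal
(4,6): no bracket -> illegal
(5,1): flips 1 -> legal
(5,2): flips 2 -> legal
(5,3): flips 1 -> legal
(5,4): flips 2 -> legal
(5,6): no bracket -> illegal
(6,4): no bracket -> illegal
(6,5): flips 1 -> legal
(6,6): flips 2 -> legal
B mobility = 7
-- W to move --
(2,1): flips 1 -> legal
(2,2): flips 2 -> legal
(2,3): flips 1 -> legal
(2,4): flips 2 -> legal
(2,5): flips 1 -> legal
(3,1): no bracket -> illegal
(3,5): flips 1 -> legal
(3,6): no bracket -> illegal
(4,1): no bracket -> illegal
(4,6): flips 1 -> legal
(5,4): no bracket -> illegal
(5,6): no bracket -> illegal
W mobility = 7

Answer: B=7 W=7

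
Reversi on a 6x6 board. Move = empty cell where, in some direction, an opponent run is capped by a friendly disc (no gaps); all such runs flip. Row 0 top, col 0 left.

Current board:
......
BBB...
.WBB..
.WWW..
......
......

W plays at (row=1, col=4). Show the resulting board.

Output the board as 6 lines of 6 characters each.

Answer: ......
BBB.W.
.WBW..
.WWW..
......
......

Derivation:
Place W at (1,4); scan 8 dirs for brackets.
Dir NW: first cell '.' (not opp) -> no flip
Dir N: first cell '.' (not opp) -> no flip
Dir NE: first cell '.' (not opp) -> no flip
Dir W: first cell '.' (not opp) -> no flip
Dir E: first cell '.' (not opp) -> no flip
Dir SW: opp run (2,3) capped by W -> flip
Dir S: first cell '.' (not opp) -> no flip
Dir SE: first cell '.' (not opp) -> no flip
All flips: (2,3)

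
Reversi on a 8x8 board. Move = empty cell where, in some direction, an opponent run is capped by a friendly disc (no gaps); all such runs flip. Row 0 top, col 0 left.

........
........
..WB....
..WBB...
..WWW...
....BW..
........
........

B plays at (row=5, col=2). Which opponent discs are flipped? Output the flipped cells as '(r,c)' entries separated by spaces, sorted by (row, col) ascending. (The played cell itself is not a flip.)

Answer: (4,3)

Derivation:
Dir NW: first cell '.' (not opp) -> no flip
Dir N: opp run (4,2) (3,2) (2,2), next='.' -> no flip
Dir NE: opp run (4,3) capped by B -> flip
Dir W: first cell '.' (not opp) -> no flip
Dir E: first cell '.' (not opp) -> no flip
Dir SW: first cell '.' (not opp) -> no flip
Dir S: first cell '.' (not opp) -> no flip
Dir SE: first cell '.' (not opp) -> no flip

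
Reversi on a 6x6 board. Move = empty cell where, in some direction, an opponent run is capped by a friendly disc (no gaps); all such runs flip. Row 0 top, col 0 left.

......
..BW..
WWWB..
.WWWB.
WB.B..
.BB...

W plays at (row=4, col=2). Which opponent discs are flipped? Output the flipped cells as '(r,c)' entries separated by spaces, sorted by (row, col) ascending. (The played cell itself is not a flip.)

Dir NW: first cell 'W' (not opp) -> no flip
Dir N: first cell 'W' (not opp) -> no flip
Dir NE: first cell 'W' (not opp) -> no flip
Dir W: opp run (4,1) capped by W -> flip
Dir E: opp run (4,3), next='.' -> no flip
Dir SW: opp run (5,1), next=edge -> no flip
Dir S: opp run (5,2), next=edge -> no flip
Dir SE: first cell '.' (not opp) -> no flip

Answer: (4,1)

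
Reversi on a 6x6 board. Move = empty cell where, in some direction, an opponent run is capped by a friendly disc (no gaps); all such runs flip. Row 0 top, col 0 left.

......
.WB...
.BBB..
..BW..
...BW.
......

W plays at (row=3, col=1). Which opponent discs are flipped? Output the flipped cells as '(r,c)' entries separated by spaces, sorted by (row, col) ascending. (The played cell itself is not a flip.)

Dir NW: first cell '.' (not opp) -> no flip
Dir N: opp run (2,1) capped by W -> flip
Dir NE: opp run (2,2), next='.' -> no flip
Dir W: first cell '.' (not opp) -> no flip
Dir E: opp run (3,2) capped by W -> flip
Dir SW: first cell '.' (not opp) -> no flip
Dir S: first cell '.' (not opp) -> no flip
Dir SE: first cell '.' (not opp) -> no flip

Answer: (2,1) (3,2)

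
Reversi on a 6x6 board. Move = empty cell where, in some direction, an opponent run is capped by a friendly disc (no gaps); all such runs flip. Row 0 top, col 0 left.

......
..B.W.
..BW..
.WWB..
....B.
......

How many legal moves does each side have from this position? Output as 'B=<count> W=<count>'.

Answer: B=6 W=6

Derivation:
-- B to move --
(0,3): no bracket -> illegal
(0,4): no bracket -> illegal
(0,5): no bracket -> illegal
(1,3): flips 1 -> legal
(1,5): no bracket -> illegal
(2,0): no bracket -> illegal
(2,1): no bracket -> illegal
(2,4): flips 1 -> legal
(2,5): no bracket -> illegal
(3,0): flips 2 -> legal
(3,4): flips 1 -> legal
(4,0): flips 1 -> legal
(4,1): no bracket -> illegal
(4,2): flips 1 -> legal
(4,3): no bracket -> illegal
B mobility = 6
-- W to move --
(0,1): flips 1 -> legal
(0,2): flips 2 -> legal
(0,3): no bracket -> illegal
(1,1): no bracket -> illegal
(1,3): flips 1 -> legal
(2,1): flips 1 -> legal
(2,4): no bracket -> illegal
(3,4): flips 1 -> legal
(3,5): no bracket -> illegal
(4,2): no bracket -> illegal
(4,3): flips 1 -> legal
(4,5): no bracket -> illegal
(5,3): no bracket -> illegal
(5,4): no bracket -> illegal
(5,5): no bracket -> illegal
W mobility = 6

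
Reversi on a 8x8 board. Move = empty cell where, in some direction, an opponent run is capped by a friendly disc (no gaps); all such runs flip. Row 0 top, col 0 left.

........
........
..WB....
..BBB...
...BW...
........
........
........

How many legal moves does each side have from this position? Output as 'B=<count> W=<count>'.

-- B to move --
(1,1): flips 1 -> legal
(1,2): flips 1 -> legal
(1,3): no bracket -> illegal
(2,1): flips 1 -> legal
(3,1): no bracket -> illegal
(3,5): no bracket -> illegal
(4,5): flips 1 -> legal
(5,3): no bracket -> illegal
(5,4): flips 1 -> legal
(5,5): flips 1 -> legal
B mobility = 6
-- W to move --
(1,2): no bracket -> illegal
(1,3): no bracket -> illegal
(1,4): no bracket -> illegal
(2,1): no bracket -> illegal
(2,4): flips 2 -> legal
(2,5): no bracket -> illegal
(3,1): no bracket -> illegal
(3,5): no bracket -> illegal
(4,1): no bracket -> illegal
(4,2): flips 2 -> legal
(4,5): no bracket -> illegal
(5,2): no bracket -> illegal
(5,3): no bracket -> illegal
(5,4): no bracket -> illegal
W mobility = 2

Answer: B=6 W=2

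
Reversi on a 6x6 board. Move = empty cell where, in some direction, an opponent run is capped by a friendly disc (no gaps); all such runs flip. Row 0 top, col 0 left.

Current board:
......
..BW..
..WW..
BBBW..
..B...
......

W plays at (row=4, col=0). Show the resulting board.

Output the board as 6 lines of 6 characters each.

Place W at (4,0); scan 8 dirs for brackets.
Dir NW: edge -> no flip
Dir N: opp run (3,0), next='.' -> no flip
Dir NE: opp run (3,1) capped by W -> flip
Dir W: edge -> no flip
Dir E: first cell '.' (not opp) -> no flip
Dir SW: edge -> no flip
Dir S: first cell '.' (not opp) -> no flip
Dir SE: first cell '.' (not opp) -> no flip
All flips: (3,1)

Answer: ......
..BW..
..WW..
BWBW..
W.B...
......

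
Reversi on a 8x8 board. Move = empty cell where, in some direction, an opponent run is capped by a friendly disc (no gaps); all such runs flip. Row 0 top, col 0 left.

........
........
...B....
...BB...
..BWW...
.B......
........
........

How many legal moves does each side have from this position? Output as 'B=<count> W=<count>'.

Answer: B=5 W=5

Derivation:
-- B to move --
(3,2): no bracket -> illegal
(3,5): no bracket -> illegal
(4,5): flips 2 -> legal
(5,2): flips 1 -> legal
(5,3): flips 1 -> legal
(5,4): flips 1 -> legal
(5,5): flips 1 -> legal
B mobility = 5
-- W to move --
(1,2): no bracket -> illegal
(1,3): flips 2 -> legal
(1,4): no bracket -> illegal
(2,2): flips 1 -> legal
(2,4): flips 1 -> legal
(2,5): flips 1 -> legal
(3,1): no bracket -> illegal
(3,2): no bracket -> illegal
(3,5): no bracket -> illegal
(4,0): no bracket -> illegal
(4,1): flips 1 -> legal
(4,5): no bracket -> illegal
(5,0): no bracket -> illegal
(5,2): no bracket -> illegal
(5,3): no bracket -> illegal
(6,0): no bracket -> illegal
(6,1): no bracket -> illegal
(6,2): no bracket -> illegal
W mobility = 5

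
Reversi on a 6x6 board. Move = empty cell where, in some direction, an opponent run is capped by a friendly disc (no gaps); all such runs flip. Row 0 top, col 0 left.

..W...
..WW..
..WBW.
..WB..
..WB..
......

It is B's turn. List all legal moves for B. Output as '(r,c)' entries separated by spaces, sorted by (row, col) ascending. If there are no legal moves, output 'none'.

(0,1): flips 1 -> legal
(0,3): flips 1 -> legal
(0,4): no bracket -> illegal
(1,1): flips 1 -> legal
(1,4): no bracket -> illegal
(1,5): flips 1 -> legal
(2,1): flips 2 -> legal
(2,5): flips 1 -> legal
(3,1): flips 1 -> legal
(3,4): no bracket -> illegal
(3,5): no bracket -> illegal
(4,1): flips 2 -> legal
(5,1): flips 1 -> legal
(5,2): no bracket -> illegal
(5,3): no bracket -> illegal

Answer: (0,1) (0,3) (1,1) (1,5) (2,1) (2,5) (3,1) (4,1) (5,1)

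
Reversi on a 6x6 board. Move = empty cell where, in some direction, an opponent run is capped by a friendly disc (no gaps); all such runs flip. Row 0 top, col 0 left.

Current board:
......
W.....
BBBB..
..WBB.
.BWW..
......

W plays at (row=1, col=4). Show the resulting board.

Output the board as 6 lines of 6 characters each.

Answer: ......
W...W.
BBBW..
..WBB.
.BWW..
......

Derivation:
Place W at (1,4); scan 8 dirs for brackets.
Dir NW: first cell '.' (not opp) -> no flip
Dir N: first cell '.' (not opp) -> no flip
Dir NE: first cell '.' (not opp) -> no flip
Dir W: first cell '.' (not opp) -> no flip
Dir E: first cell '.' (not opp) -> no flip
Dir SW: opp run (2,3) capped by W -> flip
Dir S: first cell '.' (not opp) -> no flip
Dir SE: first cell '.' (not opp) -> no flip
All flips: (2,3)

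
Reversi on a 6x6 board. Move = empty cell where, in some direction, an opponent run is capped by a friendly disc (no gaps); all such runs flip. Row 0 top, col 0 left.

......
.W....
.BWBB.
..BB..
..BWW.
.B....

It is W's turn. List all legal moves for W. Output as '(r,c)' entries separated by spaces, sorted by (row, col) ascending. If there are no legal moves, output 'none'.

(1,0): flips 2 -> legal
(1,2): no bracket -> illegal
(1,3): flips 2 -> legal
(1,4): no bracket -> illegal
(1,5): no bracket -> illegal
(2,0): flips 1 -> legal
(2,5): flips 2 -> legal
(3,0): no bracket -> illegal
(3,1): flips 1 -> legal
(3,4): no bracket -> illegal
(3,5): no bracket -> illegal
(4,0): no bracket -> illegal
(4,1): flips 1 -> legal
(5,0): no bracket -> illegal
(5,2): flips 2 -> legal
(5,3): no bracket -> illegal

Answer: (1,0) (1,3) (2,0) (2,5) (3,1) (4,1) (5,2)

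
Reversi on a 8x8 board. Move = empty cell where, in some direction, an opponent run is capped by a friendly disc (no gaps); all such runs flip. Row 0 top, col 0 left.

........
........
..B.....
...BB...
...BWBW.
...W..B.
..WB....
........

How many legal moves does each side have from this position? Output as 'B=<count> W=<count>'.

Answer: B=5 W=7

Derivation:
-- B to move --
(3,5): no bracket -> illegal
(3,6): flips 1 -> legal
(3,7): no bracket -> illegal
(4,2): no bracket -> illegal
(4,7): flips 1 -> legal
(5,1): no bracket -> illegal
(5,2): no bracket -> illegal
(5,4): flips 1 -> legal
(5,5): flips 1 -> legal
(5,7): no bracket -> illegal
(6,1): flips 1 -> legal
(6,4): no bracket -> illegal
(7,1): no bracket -> illegal
(7,2): no bracket -> illegal
(7,3): no bracket -> illegal
B mobility = 5
-- W to move --
(1,1): flips 2 -> legal
(1,2): no bracket -> illegal
(1,3): no bracket -> illegal
(2,1): no bracket -> illegal
(2,3): flips 2 -> legal
(2,4): flips 1 -> legal
(2,5): no bracket -> illegal
(3,1): no bracket -> illegal
(3,2): no bracket -> illegal
(3,5): no bracket -> illegal
(3,6): no bracket -> illegal
(4,2): flips 1 -> legal
(4,7): no bracket -> illegal
(5,2): no bracket -> illegal
(5,4): no bracket -> illegal
(5,5): no bracket -> illegal
(5,7): no bracket -> illegal
(6,4): flips 1 -> legal
(6,5): no bracket -> illegal
(6,6): flips 1 -> legal
(6,7): no bracket -> illegal
(7,2): no bracket -> illegal
(7,3): flips 1 -> legal
(7,4): no bracket -> illegal
W mobility = 7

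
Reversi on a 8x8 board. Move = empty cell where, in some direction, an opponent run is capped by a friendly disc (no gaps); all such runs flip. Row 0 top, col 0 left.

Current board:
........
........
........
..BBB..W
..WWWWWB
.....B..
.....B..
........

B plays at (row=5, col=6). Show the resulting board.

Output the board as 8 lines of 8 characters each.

Answer: ........
........
........
..BBB..W
..WWWBWB
.....BB.
.....B..
........

Derivation:
Place B at (5,6); scan 8 dirs for brackets.
Dir NW: opp run (4,5) capped by B -> flip
Dir N: opp run (4,6), next='.' -> no flip
Dir NE: first cell 'B' (not opp) -> no flip
Dir W: first cell 'B' (not opp) -> no flip
Dir E: first cell '.' (not opp) -> no flip
Dir SW: first cell 'B' (not opp) -> no flip
Dir S: first cell '.' (not opp) -> no flip
Dir SE: first cell '.' (not opp) -> no flip
All flips: (4,5)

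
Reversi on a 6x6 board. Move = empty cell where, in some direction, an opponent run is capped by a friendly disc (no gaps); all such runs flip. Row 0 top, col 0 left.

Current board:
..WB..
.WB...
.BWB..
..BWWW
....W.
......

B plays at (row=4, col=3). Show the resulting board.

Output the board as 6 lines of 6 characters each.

Place B at (4,3); scan 8 dirs for brackets.
Dir NW: first cell 'B' (not opp) -> no flip
Dir N: opp run (3,3) capped by B -> flip
Dir NE: opp run (3,4), next='.' -> no flip
Dir W: first cell '.' (not opp) -> no flip
Dir E: opp run (4,4), next='.' -> no flip
Dir SW: first cell '.' (not opp) -> no flip
Dir S: first cell '.' (not opp) -> no flip
Dir SE: first cell '.' (not opp) -> no flip
All flips: (3,3)

Answer: ..WB..
.WB...
.BWB..
..BBWW
...BW.
......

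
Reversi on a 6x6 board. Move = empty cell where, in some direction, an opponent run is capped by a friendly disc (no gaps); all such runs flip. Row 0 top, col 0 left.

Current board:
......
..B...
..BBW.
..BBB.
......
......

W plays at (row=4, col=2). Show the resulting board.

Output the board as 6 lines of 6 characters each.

Place W at (4,2); scan 8 dirs for brackets.
Dir NW: first cell '.' (not opp) -> no flip
Dir N: opp run (3,2) (2,2) (1,2), next='.' -> no flip
Dir NE: opp run (3,3) capped by W -> flip
Dir W: first cell '.' (not opp) -> no flip
Dir E: first cell '.' (not opp) -> no flip
Dir SW: first cell '.' (not opp) -> no flip
Dir S: first cell '.' (not opp) -> no flip
Dir SE: first cell '.' (not opp) -> no flip
All flips: (3,3)

Answer: ......
..B...
..BBW.
..BWB.
..W...
......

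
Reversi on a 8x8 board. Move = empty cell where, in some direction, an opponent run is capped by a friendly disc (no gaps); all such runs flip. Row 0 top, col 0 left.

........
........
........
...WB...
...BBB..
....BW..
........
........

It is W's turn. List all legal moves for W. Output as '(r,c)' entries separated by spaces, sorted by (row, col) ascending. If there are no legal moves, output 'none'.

(2,3): no bracket -> illegal
(2,4): no bracket -> illegal
(2,5): no bracket -> illegal
(3,2): no bracket -> illegal
(3,5): flips 2 -> legal
(3,6): no bracket -> illegal
(4,2): no bracket -> illegal
(4,6): no bracket -> illegal
(5,2): no bracket -> illegal
(5,3): flips 2 -> legal
(5,6): no bracket -> illegal
(6,3): no bracket -> illegal
(6,4): no bracket -> illegal
(6,5): no bracket -> illegal

Answer: (3,5) (5,3)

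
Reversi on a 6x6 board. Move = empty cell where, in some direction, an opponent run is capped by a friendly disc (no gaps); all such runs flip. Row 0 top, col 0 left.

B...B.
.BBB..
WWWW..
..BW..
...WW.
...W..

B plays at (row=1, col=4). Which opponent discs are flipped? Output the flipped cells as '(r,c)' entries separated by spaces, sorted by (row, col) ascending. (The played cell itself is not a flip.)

Dir NW: first cell '.' (not opp) -> no flip
Dir N: first cell 'B' (not opp) -> no flip
Dir NE: first cell '.' (not opp) -> no flip
Dir W: first cell 'B' (not opp) -> no flip
Dir E: first cell '.' (not opp) -> no flip
Dir SW: opp run (2,3) capped by B -> flip
Dir S: first cell '.' (not opp) -> no flip
Dir SE: first cell '.' (not opp) -> no flip

Answer: (2,3)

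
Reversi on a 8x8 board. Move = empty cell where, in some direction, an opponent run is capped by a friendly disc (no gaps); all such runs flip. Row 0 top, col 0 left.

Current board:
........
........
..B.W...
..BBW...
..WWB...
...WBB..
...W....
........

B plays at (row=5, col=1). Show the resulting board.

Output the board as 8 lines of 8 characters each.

Place B at (5,1); scan 8 dirs for brackets.
Dir NW: first cell '.' (not opp) -> no flip
Dir N: first cell '.' (not opp) -> no flip
Dir NE: opp run (4,2) capped by B -> flip
Dir W: first cell '.' (not opp) -> no flip
Dir E: first cell '.' (not opp) -> no flip
Dir SW: first cell '.' (not opp) -> no flip
Dir S: first cell '.' (not opp) -> no flip
Dir SE: first cell '.' (not opp) -> no flip
All flips: (4,2)

Answer: ........
........
..B.W...
..BBW...
..BWB...
.B.WBB..
...W....
........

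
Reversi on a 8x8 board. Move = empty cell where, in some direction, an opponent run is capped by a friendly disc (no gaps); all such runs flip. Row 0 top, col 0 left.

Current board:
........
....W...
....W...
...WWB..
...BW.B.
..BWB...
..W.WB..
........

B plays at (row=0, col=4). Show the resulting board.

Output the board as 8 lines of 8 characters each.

Place B at (0,4); scan 8 dirs for brackets.
Dir NW: edge -> no flip
Dir N: edge -> no flip
Dir NE: edge -> no flip
Dir W: first cell '.' (not opp) -> no flip
Dir E: first cell '.' (not opp) -> no flip
Dir SW: first cell '.' (not opp) -> no flip
Dir S: opp run (1,4) (2,4) (3,4) (4,4) capped by B -> flip
Dir SE: first cell '.' (not opp) -> no flip
All flips: (1,4) (2,4) (3,4) (4,4)

Answer: ....B...
....B...
....B...
...WBB..
...BB.B.
..BWB...
..W.WB..
........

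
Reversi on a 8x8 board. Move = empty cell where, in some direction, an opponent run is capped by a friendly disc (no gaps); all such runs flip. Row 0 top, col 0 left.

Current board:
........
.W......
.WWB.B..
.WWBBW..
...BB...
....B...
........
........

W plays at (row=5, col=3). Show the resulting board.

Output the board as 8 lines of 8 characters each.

Answer: ........
.W......
.WWB.B..
.WWBBW..
...BW...
...WB...
........
........

Derivation:
Place W at (5,3); scan 8 dirs for brackets.
Dir NW: first cell '.' (not opp) -> no flip
Dir N: opp run (4,3) (3,3) (2,3), next='.' -> no flip
Dir NE: opp run (4,4) capped by W -> flip
Dir W: first cell '.' (not opp) -> no flip
Dir E: opp run (5,4), next='.' -> no flip
Dir SW: first cell '.' (not opp) -> no flip
Dir S: first cell '.' (not opp) -> no flip
Dir SE: first cell '.' (not opp) -> no flip
All flips: (4,4)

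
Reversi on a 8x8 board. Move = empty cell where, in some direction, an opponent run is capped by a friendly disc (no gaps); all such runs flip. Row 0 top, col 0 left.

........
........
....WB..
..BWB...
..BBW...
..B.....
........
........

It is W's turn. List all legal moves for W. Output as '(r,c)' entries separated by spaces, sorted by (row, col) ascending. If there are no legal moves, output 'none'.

Answer: (2,6) (3,1) (3,5) (4,1) (5,1) (5,3)

Derivation:
(1,4): no bracket -> illegal
(1,5): no bracket -> illegal
(1,6): no bracket -> illegal
(2,1): no bracket -> illegal
(2,2): no bracket -> illegal
(2,3): no bracket -> illegal
(2,6): flips 1 -> legal
(3,1): flips 1 -> legal
(3,5): flips 1 -> legal
(3,6): no bracket -> illegal
(4,1): flips 2 -> legal
(4,5): no bracket -> illegal
(5,1): flips 1 -> legal
(5,3): flips 1 -> legal
(5,4): no bracket -> illegal
(6,1): no bracket -> illegal
(6,2): no bracket -> illegal
(6,3): no bracket -> illegal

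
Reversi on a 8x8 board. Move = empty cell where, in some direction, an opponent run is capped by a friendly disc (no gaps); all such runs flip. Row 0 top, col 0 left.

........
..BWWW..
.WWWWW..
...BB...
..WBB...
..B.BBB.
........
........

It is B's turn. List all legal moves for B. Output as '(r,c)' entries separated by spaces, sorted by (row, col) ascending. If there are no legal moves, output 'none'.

(0,2): no bracket -> illegal
(0,3): flips 2 -> legal
(0,4): flips 2 -> legal
(0,5): no bracket -> illegal
(0,6): flips 2 -> legal
(1,0): no bracket -> illegal
(1,1): flips 1 -> legal
(1,6): flips 4 -> legal
(2,0): no bracket -> illegal
(2,6): no bracket -> illegal
(3,0): flips 1 -> legal
(3,1): no bracket -> illegal
(3,2): flips 2 -> legal
(3,5): no bracket -> illegal
(3,6): no bracket -> illegal
(4,1): flips 1 -> legal
(5,1): flips 1 -> legal
(5,3): no bracket -> illegal

Answer: (0,3) (0,4) (0,6) (1,1) (1,6) (3,0) (3,2) (4,1) (5,1)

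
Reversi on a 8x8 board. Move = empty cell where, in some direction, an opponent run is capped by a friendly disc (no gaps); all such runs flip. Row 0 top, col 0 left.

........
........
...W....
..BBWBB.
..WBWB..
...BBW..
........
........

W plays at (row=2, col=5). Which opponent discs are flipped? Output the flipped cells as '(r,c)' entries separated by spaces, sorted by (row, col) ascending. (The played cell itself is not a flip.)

Dir NW: first cell '.' (not opp) -> no flip
Dir N: first cell '.' (not opp) -> no flip
Dir NE: first cell '.' (not opp) -> no flip
Dir W: first cell '.' (not opp) -> no flip
Dir E: first cell '.' (not opp) -> no flip
Dir SW: first cell 'W' (not opp) -> no flip
Dir S: opp run (3,5) (4,5) capped by W -> flip
Dir SE: opp run (3,6), next='.' -> no flip

Answer: (3,5) (4,5)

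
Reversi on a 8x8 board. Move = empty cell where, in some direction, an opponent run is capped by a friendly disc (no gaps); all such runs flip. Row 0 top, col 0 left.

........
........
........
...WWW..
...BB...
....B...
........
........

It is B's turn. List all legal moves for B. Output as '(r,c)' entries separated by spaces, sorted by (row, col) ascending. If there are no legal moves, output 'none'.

(2,2): flips 1 -> legal
(2,3): flips 1 -> legal
(2,4): flips 1 -> legal
(2,5): flips 1 -> legal
(2,6): flips 1 -> legal
(3,2): no bracket -> illegal
(3,6): no bracket -> illegal
(4,2): no bracket -> illegal
(4,5): no bracket -> illegal
(4,6): no bracket -> illegal

Answer: (2,2) (2,3) (2,4) (2,5) (2,6)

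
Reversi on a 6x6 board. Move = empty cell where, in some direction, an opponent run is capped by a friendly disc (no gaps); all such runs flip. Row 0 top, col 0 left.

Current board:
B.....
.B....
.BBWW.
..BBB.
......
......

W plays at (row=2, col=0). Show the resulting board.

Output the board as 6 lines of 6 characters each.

Answer: B.....
.B....
WWWWW.
..BBB.
......
......

Derivation:
Place W at (2,0); scan 8 dirs for brackets.
Dir NW: edge -> no flip
Dir N: first cell '.' (not opp) -> no flip
Dir NE: opp run (1,1), next='.' -> no flip
Dir W: edge -> no flip
Dir E: opp run (2,1) (2,2) capped by W -> flip
Dir SW: edge -> no flip
Dir S: first cell '.' (not opp) -> no flip
Dir SE: first cell '.' (not opp) -> no flip
All flips: (2,1) (2,2)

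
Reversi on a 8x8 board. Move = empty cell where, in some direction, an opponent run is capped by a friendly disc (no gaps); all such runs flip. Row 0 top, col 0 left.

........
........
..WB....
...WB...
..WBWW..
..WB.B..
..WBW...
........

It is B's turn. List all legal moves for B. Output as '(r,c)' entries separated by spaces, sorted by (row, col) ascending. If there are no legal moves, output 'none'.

Answer: (1,1) (2,1) (3,1) (3,2) (3,5) (4,1) (4,6) (5,1) (5,4) (5,6) (6,1) (6,5) (7,1) (7,3) (7,5)

Derivation:
(1,1): flips 3 -> legal
(1,2): no bracket -> illegal
(1,3): no bracket -> illegal
(2,1): flips 1 -> legal
(2,4): no bracket -> illegal
(3,1): flips 1 -> legal
(3,2): flips 1 -> legal
(3,5): flips 2 -> legal
(3,6): no bracket -> illegal
(4,1): flips 2 -> legal
(4,6): flips 2 -> legal
(5,1): flips 1 -> legal
(5,4): flips 1 -> legal
(5,6): flips 1 -> legal
(6,1): flips 2 -> legal
(6,5): flips 1 -> legal
(7,1): flips 1 -> legal
(7,2): no bracket -> illegal
(7,3): flips 1 -> legal
(7,4): no bracket -> illegal
(7,5): flips 1 -> legal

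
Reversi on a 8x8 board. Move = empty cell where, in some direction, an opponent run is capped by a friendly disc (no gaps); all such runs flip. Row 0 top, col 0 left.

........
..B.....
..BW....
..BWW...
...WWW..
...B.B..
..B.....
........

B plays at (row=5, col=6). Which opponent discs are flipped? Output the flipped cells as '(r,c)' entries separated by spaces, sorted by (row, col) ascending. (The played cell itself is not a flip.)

Dir NW: opp run (4,5) (3,4) (2,3) capped by B -> flip
Dir N: first cell '.' (not opp) -> no flip
Dir NE: first cell '.' (not opp) -> no flip
Dir W: first cell 'B' (not opp) -> no flip
Dir E: first cell '.' (not opp) -> no flip
Dir SW: first cell '.' (not opp) -> no flip
Dir S: first cell '.' (not opp) -> no flip
Dir SE: first cell '.' (not opp) -> no flip

Answer: (2,3) (3,4) (4,5)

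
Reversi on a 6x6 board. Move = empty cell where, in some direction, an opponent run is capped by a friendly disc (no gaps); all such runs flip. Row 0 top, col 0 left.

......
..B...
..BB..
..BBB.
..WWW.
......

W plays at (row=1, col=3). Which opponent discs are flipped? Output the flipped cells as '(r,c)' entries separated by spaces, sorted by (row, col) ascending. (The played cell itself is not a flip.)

Dir NW: first cell '.' (not opp) -> no flip
Dir N: first cell '.' (not opp) -> no flip
Dir NE: first cell '.' (not opp) -> no flip
Dir W: opp run (1,2), next='.' -> no flip
Dir E: first cell '.' (not opp) -> no flip
Dir SW: opp run (2,2), next='.' -> no flip
Dir S: opp run (2,3) (3,3) capped by W -> flip
Dir SE: first cell '.' (not opp) -> no flip

Answer: (2,3) (3,3)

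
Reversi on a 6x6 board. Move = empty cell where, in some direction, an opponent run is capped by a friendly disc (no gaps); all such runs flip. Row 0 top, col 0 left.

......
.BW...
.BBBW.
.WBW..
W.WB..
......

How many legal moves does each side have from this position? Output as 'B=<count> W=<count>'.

Answer: B=10 W=9

Derivation:
-- B to move --
(0,1): flips 1 -> legal
(0,2): flips 1 -> legal
(0,3): flips 1 -> legal
(1,3): flips 1 -> legal
(1,4): no bracket -> illegal
(1,5): no bracket -> illegal
(2,0): no bracket -> illegal
(2,5): flips 1 -> legal
(3,0): flips 1 -> legal
(3,4): flips 1 -> legal
(3,5): no bracket -> illegal
(4,1): flips 2 -> legal
(4,4): flips 1 -> legal
(5,0): no bracket -> illegal
(5,1): no bracket -> illegal
(5,2): flips 1 -> legal
(5,3): no bracket -> illegal
B mobility = 10
-- W to move --
(0,0): flips 2 -> legal
(0,1): flips 2 -> legal
(0,2): no bracket -> illegal
(1,0): flips 1 -> legal
(1,3): flips 2 -> legal
(1,4): no bracket -> illegal
(2,0): flips 3 -> legal
(3,0): flips 1 -> legal
(3,4): flips 1 -> legal
(4,1): no bracket -> illegal
(4,4): flips 1 -> legal
(5,2): no bracket -> illegal
(5,3): flips 1 -> legal
(5,4): no bracket -> illegal
W mobility = 9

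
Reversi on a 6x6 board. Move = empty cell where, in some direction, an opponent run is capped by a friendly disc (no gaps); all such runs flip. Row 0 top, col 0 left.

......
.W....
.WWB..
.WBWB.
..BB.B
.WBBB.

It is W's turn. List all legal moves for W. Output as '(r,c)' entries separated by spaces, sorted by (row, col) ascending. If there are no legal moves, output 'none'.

Answer: (1,3) (2,4) (3,5) (5,5)

Derivation:
(1,2): no bracket -> illegal
(1,3): flips 1 -> legal
(1,4): no bracket -> illegal
(2,4): flips 1 -> legal
(2,5): no bracket -> illegal
(3,5): flips 1 -> legal
(4,1): no bracket -> illegal
(4,4): no bracket -> illegal
(5,5): flips 3 -> legal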